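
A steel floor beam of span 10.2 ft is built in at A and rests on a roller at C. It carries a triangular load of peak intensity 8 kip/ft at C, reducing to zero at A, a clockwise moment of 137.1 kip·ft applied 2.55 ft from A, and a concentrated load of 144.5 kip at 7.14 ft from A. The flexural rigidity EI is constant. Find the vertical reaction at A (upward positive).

Take the reaction at C as the redundant and release it; the primary structure is a cantilever fixed at A.
Free-end deflection of the primary structure under the applied loading (downward +):
  triangular load, peak 8 at the free end: 11w₀L⁴/(120EI) = 7938/EI
  clockwise couple 137.1 at a = 2.55: M₀a(2L − a)/(2EI) = 3120/EI
  point load 144.5 at a = 7.14: Pa²(3L − a)/(6EI) = 28803/EI
  δ_0 = 39861/EI
Flexibility coefficient — unit upward force at C: δ_{CC} = L³/(3EI) = 353.7/EI.
Compatibility at C: δ_0 − R_C·δ_{CC} = 0, so R_C = 39861/353.7 = 112.7 kip.
Vertical equilibrium: R_A = ΣP − R_C = 185.3 − 112.7 = 72.61 kip.

R_A = 72.61 kip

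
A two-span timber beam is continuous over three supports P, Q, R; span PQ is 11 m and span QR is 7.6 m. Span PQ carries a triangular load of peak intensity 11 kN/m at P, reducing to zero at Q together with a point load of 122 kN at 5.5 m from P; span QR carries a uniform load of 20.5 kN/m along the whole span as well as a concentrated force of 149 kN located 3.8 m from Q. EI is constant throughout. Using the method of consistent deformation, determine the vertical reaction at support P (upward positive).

Insert a hinge at Q; M_Q is the redundant, and each span becomes simply supported.
Discontinuity in slope at Q on the released structure — sum the simple-span end rotations:
  span PQ: triangular load, peak 11: 7w₀L³/(360EI) = 284.7/EI
  span PQ: point load 122 at a = 5.5: Pab(L + a)/(6LEI) = 922.6/EI
  span QR: UDL 20.5: wL³/(24EI) = 375/EI
  span QR: point load 149 at a = 3.8: Pab(L + b)/(6LEI) = 537.9/EI
  relative rotation θ_0 = (1207 + 912.8)/EI = 2120/EI
A unit hogging moment at Q produces rotation L₁/(3EI) + L₂/(3EI) = 6.2/EI.
Slope continuity at Q: θ_0 = M_Q·6.2/EI, so M_Q = 2120/6.2 = 342 kN·m (hogging).
Span PQ, ΣM about P with M_Q applied at Q: R_Q^{PQ}·11 = 892.8 + 342, so R_Q^{PQ} = 112.3 kN and R_P = 182.5 − 112.3 = 70.25 kN.

R_P = 70.25 kN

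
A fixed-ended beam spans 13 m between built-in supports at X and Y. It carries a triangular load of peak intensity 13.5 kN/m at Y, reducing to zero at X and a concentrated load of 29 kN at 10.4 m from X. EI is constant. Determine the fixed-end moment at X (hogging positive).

M_X = 88.11 kN·m

Take the two fixed-end moments M_X, M_Y as redundants; the released structure is the simple span XY.
On the primary (simply-supported) span, the end slopes from the loading are:
  at X: triangular load, peak 13.5: 7w₀L³/(360EI) = 576.7/EI
  at Y: triangular load, peak 13.5: w₀L³/(45EI) = 659.1/EI
  at X: point load 29 at a = 10.4: Pab(L + b)/(6LEI) = 156.8/EI
  at Y: point load 29 at a = 10.4: Pab(L + a)/(6LEI) = 235.2/EI
  θ_X0 = 733.5/EI,  θ_Y0 = 894.3/EI
Flexibility coefficients: a unit moment at one end gives L/(3EI) there and L/(6EI) at the far end, so f₁₁ = f₂₂ = 4.333/EI and f₁₂ = f₂₁ = 2.167/EI.
Compatibility — zero rotation at each built-in end:
  4.333 M_X + 2.167 M_Y = 733.5
  2.167 M_X + 4.333 M_Y = 894.3
Solving the pair gives M_X = 88.11 kN·m and M_Y = 162.3 kN·m (hogging).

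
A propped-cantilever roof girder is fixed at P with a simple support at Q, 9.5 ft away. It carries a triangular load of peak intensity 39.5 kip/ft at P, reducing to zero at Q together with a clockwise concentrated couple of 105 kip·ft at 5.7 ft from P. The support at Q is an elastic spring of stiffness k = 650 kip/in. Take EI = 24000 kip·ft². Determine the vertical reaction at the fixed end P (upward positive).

R_P = 136.7 kip

Choose R_Q as the redundant. The primary structure is the cantilever fixed at P.
Downward deflection at the released point Q due to the loads:
  triangular load, peak 39.5 at the fixed end: w₀L⁴/(30EI) = 10724/EI
  clockwise couple 105 at a = 5.7: M₀a(2L − a)/(2EI) = 3980/EI
  δ_0 = 14704/EI
Tip deflection under a unit load at Q: L³/(3EI) = 285.8/EI.
With EI = 24000 kip·ft²: δ_0 = 0.61268 ft and δ_{QQ} = 0.011908 ft/kip.
Compatibility — the spring shortens by R_Q/k under the reaction it provides: δ_0 − R_Q·δ_{QQ} = R_Q/k. With 1/k = 1/(650×12) ft/kip = 0.000128 ft/kip, R_Q = δ_0 / (δ_{QQ} + 1/k) = 0.61268 / (0.011908 + 0.000128) = 50.9 kip.
Vertical equilibrium: R_P = ΣP − R_Q = 187.6 − 50.9 = 136.7 kip.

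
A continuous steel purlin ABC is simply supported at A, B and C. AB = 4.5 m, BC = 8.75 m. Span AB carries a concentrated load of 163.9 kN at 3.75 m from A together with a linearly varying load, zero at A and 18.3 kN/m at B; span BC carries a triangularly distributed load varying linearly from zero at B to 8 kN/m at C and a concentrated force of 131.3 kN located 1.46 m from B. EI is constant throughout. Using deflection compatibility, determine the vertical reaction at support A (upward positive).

Take M_B as the redundant. Released structure: two simple spans AB and BC with a hinge at B.
End slopes at the hinge B, treating each span as simply supported:
  span AB: point load 163.9 at a = 3.75: Pab(L + a)/(6LEI) = 140.9/EI
  span AB: triangular load, peak 18.3: w₀L³/(45EI) = 37.06/EI
  span BC: triangular load, peak 8: 7w₀L³/(360EI) = 104.2/EI
  span BC: point load 131.3 at a = 1.46: Pab(L + b)/(6LEI) = 427/EI
  relative rotation θ_0 = (177.9 + 531.2)/EI = 709.1/EI
A unit hogging moment at B produces rotation L₁/(3EI) + L₂/(3EI) = 4.417/EI.
Slope continuity at B: θ_0 = M_B·4.417/EI, so M_B = 709.1/4.417 = 160.5 kN·m (hogging).
Span AB, ΣM about A with M_B applied at B: R_B^{AB}·4.5 = 738.1 + 160.5, so R_B^{AB} = 199.7 kN and R_A = 205.1 − 199.7 = 5.365 kN.

R_A = 5.365 kN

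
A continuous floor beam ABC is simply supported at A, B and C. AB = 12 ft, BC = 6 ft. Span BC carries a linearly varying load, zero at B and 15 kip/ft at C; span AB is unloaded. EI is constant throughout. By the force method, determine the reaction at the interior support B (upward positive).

Insert a hinge at B; M_B is the redundant, and each span becomes simply supported.
Rotations at B on the released spans (each span's end-slope, ×1/EI):
  span BC: triangular load, peak 15: 7w₀L³/(360EI) = 63/EI
  relative rotation θ_0 = (0 + 63)/EI = 63/EI
A unit hogging moment at B produces rotation L₁/(3EI) + L₂/(3EI) = 6/EI.
Slope continuity at B: θ_0 = M_B·6/EI, so M_B = 63/6 = 10.5 kip·ft (hogging).
Span AB, ΣM about A with M_B applied at B: R_B^{AB}·12 = 0 + 10.5, so R_B^{AB} = 0.875 kip and R_A = 0 − 0.875 = -0.875 kip.
Span BC, ΣM about C: R_B^{BC}·6 = 90 + 10.5, so R_B^{BC} = 16.75 kip and R_C = 45 − 16.75 = 28.25 kip.
R_B = 0.875 + 16.75 = 17.62 kip.

R_B = 17.62 kip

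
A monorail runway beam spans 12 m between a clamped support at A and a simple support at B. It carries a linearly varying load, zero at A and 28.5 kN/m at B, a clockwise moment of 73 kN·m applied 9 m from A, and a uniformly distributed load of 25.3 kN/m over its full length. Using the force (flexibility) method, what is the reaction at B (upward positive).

R_B = 216.5 kN

Choose R_B as the redundant. The primary structure is the cantilever fixed at A.
Free-end deflection of the primary structure under the applied loading (downward +):
  triangular load, peak 28.5 at the free end: 11w₀L⁴/(120EI) = 54173/EI
  clockwise couple 73 at a = 9: M₀a(2L − a)/(2EI) = 4928/EI
  UDL 25.3: wL⁴/(8EI) = 65578/EI
  δ_0 = 124678/EI
Tip deflection under a unit load at B: L³/(3EI) = 576/EI.
The prop prevents deflection at B: R_B = δ_0/δ_{BB} = 124678/576 = 216.5 kN.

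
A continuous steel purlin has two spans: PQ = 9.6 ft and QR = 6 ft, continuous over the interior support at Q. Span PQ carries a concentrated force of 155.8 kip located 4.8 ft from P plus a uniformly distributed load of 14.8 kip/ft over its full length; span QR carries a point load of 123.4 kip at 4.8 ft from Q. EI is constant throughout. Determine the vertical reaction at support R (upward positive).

R_R = 47.91 kip

Insert a hinge at Q; M_Q is the redundant, and each span becomes simply supported.
Rotations at Q on the released spans (each span's end-slope, ×1/EI):
  span PQ: point load 155.8 at a = 4.8: Pab(L + a)/(6LEI) = 897.4/EI
  span PQ: UDL 14.8: wL³/(24EI) = 545.6/EI
  span QR: point load 123.4 at a = 4.8: Pab(L + b)/(6LEI) = 142.2/EI
  relative rotation θ_0 = (1443 + 142.2)/EI = 1585/EI
A unit hogging moment at Q produces rotation L₁/(3EI) + L₂/(3EI) = 5.2/EI.
Slope continuity at Q: θ_0 = M_Q·5.2/EI, so M_Q = 1585/5.2 = 304.8 kip·ft (hogging).
Span QR, ΣM about R: R_Q^{QR}·6 = 148.1 + 304.8, so R_Q^{QR} = 75.49 kip and R_R = 123.4 − 75.49 = 47.91 kip.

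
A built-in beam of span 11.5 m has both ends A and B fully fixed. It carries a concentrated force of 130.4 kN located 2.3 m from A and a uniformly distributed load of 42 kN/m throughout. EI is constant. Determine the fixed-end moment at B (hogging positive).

M_B = 510.9 kN·m

Release both end moments; the primary structure is a simply-supported span AB with redundants M_A and M_B.
Simple-span end rotations at A and B under the given loads:
  at A: point load 130.4 at a = 2.3: Pab(L + b)/(6LEI) = 827.8/EI
  at B: point load 130.4 at a = 2.3: Pab(L + a)/(6LEI) = 551.9/EI
  at A: UDL 42: wL³/(24EI) = 2662/EI
  at B: UDL 42: wL³/(24EI) = 2662/EI
  θ_A0 = 3489/EI,  θ_B0 = 3213/EI
Flexibility coefficients: a unit moment at one end gives L/(3EI) there and L/(6EI) at the far end, so f₁₁ = f₂₂ = 3.833/EI and f₁₂ = f₂₁ = 1.917/EI.
Compatibility — zero rotation at each built-in end:
  3.833 M_A + 1.917 M_B = 3489
  1.917 M_A + 3.833 M_B = 3213
Solving the pair gives M_A = 654.8 kN·m and M_B = 510.9 kN·m (hogging).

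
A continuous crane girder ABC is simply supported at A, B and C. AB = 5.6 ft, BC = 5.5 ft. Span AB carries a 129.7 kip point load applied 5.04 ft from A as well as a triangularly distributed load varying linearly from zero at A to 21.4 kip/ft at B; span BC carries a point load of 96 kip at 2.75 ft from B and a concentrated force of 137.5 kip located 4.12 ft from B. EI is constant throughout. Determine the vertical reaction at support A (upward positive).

R_A = 6.692 kip

Insert a hinge at B; M_B is the redundant, and each span becomes simply supported.
End slopes at the hinge B, treating each span as simply supported:
  span AB: point load 129.7 at a = 5.04: Pab(L + a)/(6LEI) = 115.9/EI
  span AB: triangular load, peak 21.4: w₀L³/(45EI) = 83.52/EI
  span BC: point load 96 at a = 2.75: Pab(L + b)/(6LEI) = 181.5/EI
  span BC: point load 137.5 at a = 4.12: Pab(L + b)/(6LEI) = 163/EI
  relative rotation θ_0 = (199.4 + 344.5)/EI = 543.9/EI
A unit hogging moment at B produces rotation L₁/(3EI) + L₂/(3EI) = 3.7/EI.
Compatibility: M_B·(L₁+L₂)/(3EI) = θ_0, giving M_B = 147 kip·ft (hogging).
Span AB, ΣM about A with M_B applied at B: R_B^{AB}·5.6 = 877.4 + 147, so R_B^{AB} = 182.9 kip and R_A = 189.6 − 182.9 = 6.692 kip.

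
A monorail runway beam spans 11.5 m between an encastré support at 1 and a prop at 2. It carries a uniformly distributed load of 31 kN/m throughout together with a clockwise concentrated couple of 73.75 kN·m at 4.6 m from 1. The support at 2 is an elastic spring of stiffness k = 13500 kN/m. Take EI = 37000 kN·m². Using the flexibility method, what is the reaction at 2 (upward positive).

R_2 = 139.1 kN

Remove the prop at 2; the released (primary) structure is a cantilever built in at 1.
Downward deflection at the released point 2 due to the loads:
  UDL 31: wL⁴/(8EI) = 67774/EI
  clockwise couple 73.75 at a = 4.6: M₀a(2L − a)/(2EI) = 3121/EI
  δ_0 = 70895/EI
Flexibility coefficient — unit upward force at 2: δ_{22} = L³/(3EI) = 507/EI.
With EI = 37000 kN·m²: δ_0 = 1.9161 m and δ_{22} = 0.013702 m/kN.
Compatibility — the spring shortens by R_2/k under the reaction it provides: δ_0 − R_2·δ_{22} = R_2/k. With 1/k = 0.000074 m/kN, R_2 = δ_0 / (δ_{22} + 1/k) = 1.9161 / (0.013702 + 0.000074) = 139.1 kN.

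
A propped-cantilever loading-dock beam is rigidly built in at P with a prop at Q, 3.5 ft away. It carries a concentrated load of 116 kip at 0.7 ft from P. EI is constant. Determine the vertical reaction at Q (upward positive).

Release the roller at Q. Primary structure: cantilever fixed at P.
Deflection at Q on the released cantilever, summing each load's contribution:
  point load 116 at a = 0.7: Pa²(3L − a)/(6EI) = 92.84/EI
Tip deflection under a unit load at Q: L³/(3EI) = 14.29/EI.
The prop prevents deflection at Q: R_Q = δ_0/δ_{QQ} = 92.84/14.29 = 6.496 kip.

R_Q = 6.496 kip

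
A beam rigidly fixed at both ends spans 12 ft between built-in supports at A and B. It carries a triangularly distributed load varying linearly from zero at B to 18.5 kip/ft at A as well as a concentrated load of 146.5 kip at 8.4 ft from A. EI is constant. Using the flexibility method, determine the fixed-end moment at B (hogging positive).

M_B = 347.2 kip·ft

Release both end moments; the primary structure is a simply-supported span AB with redundants M_A and M_B.
Simple-span end rotations at A and B under the given loads:
  at A: triangular load, peak 18.5: w₀L³/(45EI) = 710.4/EI
  at B: triangular load, peak 18.5: 7w₀L³/(360EI) = 621.6/EI
  at A: point load 146.5 at a = 8.4: Pab(L + b)/(6LEI) = 959.9/EI
  at B: point load 146.5 at a = 8.4: Pab(L + a)/(6LEI) = 1255/EI
  θ_A0 = 1670/EI,  θ_B0 = 1877/EI
Flexibility coefficients: a unit moment at one end gives L/(3EI) there and L/(6EI) at the far end, so f₁₁ = f₂₂ = 4/EI and f₁₂ = f₂₁ = 2/EI.
Compatibility — zero rotation at each built-in end:
  4 M_A + 2 M_B = 1670
  2 M_A + 4 M_B = 1877
Solving the pair gives M_A = 244 kip·ft and M_B = 347.2 kip·ft (hogging).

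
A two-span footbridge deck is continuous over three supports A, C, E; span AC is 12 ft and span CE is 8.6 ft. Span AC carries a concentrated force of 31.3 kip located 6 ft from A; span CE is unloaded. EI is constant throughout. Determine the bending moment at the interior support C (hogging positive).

M_C = 41.02 kip·ft

Take M_C as the redundant. Released structure: two simple spans AC and CE with a hinge at C.
End slopes at the hinge C, treating each span as simply supported:
  span AC: point load 31.3 at a = 6: Pab(L + a)/(6LEI) = 281.7/EI
  relative rotation θ_0 = (281.7 + 0)/EI = 281.7/EI
A unit hogging moment at C produces rotation L₁/(3EI) + L₂/(3EI) = 6.867/EI.
Slope continuity at C: θ_0 = M_C·6.867/EI, so M_C = 281.7/6.867 = 41.02 kip·ft (hogging).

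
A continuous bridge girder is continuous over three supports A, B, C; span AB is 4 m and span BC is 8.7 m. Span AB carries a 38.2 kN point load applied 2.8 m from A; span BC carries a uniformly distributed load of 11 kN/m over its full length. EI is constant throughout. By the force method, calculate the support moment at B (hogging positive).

M_B = 79.89 kN·m

Take M_B as the redundant. Released structure: two simple spans AB and BC with a hinge at B.
End slopes at the hinge B, treating each span as simply supported:
  span AB: point load 38.2 at a = 2.8: Pab(L + a)/(6LEI) = 36.37/EI
  span BC: UDL 11: wL³/(24EI) = 301.8/EI
  relative rotation θ_0 = (36.37 + 301.8)/EI = 338.2/EI
A unit hogging moment at B produces rotation L₁/(3EI) + L₂/(3EI) = 4.233/EI.
Slope continuity at B: θ_0 = M_B·4.233/EI, so M_B = 338.2/4.233 = 79.89 kN·m (hogging).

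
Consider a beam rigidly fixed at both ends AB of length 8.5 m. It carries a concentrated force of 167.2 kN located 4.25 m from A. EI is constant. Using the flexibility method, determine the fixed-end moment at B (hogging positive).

M_B = 177.7 kN·m

Release both end moments; the primary structure is a simply-supported span AB with redundants M_A and M_B.
End rotations of the released simple span under the applied load (×1/EI):
  at A: point load 167.2 at a = 4.25: Pab(L + b)/(6LEI) = 755/EI
  at B: point load 167.2 at a = 4.25: Pab(L + a)/(6LEI) = 755/EI
  θ_A0 = 755/EI,  θ_B0 = 755/EI
Flexibility coefficients: a unit moment at one end gives L/(3EI) there and L/(6EI) at the far end, so f₁₁ = f₂₂ = 2.833/EI and f₁₂ = f₂₁ = 1.417/EI.
Compatibility — zero rotation at each built-in end:
  2.833 M_A + 1.417 M_B = 755
  1.417 M_A + 2.833 M_B = 755
Solving the pair gives M_A = 177.7 kN·m and M_B = 177.7 kN·m (hogging).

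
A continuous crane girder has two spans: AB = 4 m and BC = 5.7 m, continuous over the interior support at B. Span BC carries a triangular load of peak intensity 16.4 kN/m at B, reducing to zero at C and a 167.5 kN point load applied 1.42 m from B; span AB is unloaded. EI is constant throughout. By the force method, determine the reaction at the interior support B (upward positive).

Take M_B as the redundant. Released structure: two simple spans AB and BC with a hinge at B.
Discontinuity in slope at B on the released structure — sum the simple-span end rotations:
  span BC: triangular load, peak 16.4: w₀L³/(45EI) = 67.49/EI
  span BC: point load 167.5 at a = 1.42: Pab(L + b)/(6LEI) = 297.1/EI
  relative rotation θ_0 = (0 + 364.6)/EI = 364.6/EI
A unit hogging moment at B produces rotation L₁/(3EI) + L₂/(3EI) = 3.233/EI.
Compatibility: M_B·(L₁+L₂)/(3EI) = θ_0, giving M_B = 112.7 kN·m (hogging).
Span AB, ΣM about A with M_B applied at B: R_B^{AB}·4 = 0 + 112.7, so R_B^{AB} = 28.19 kN and R_A = 0 − 28.19 = -28.19 kN.
Span BC, ΣM about C: R_B^{BC}·5.7 = 894.5 + 112.7, so R_B^{BC} = 176.7 kN and R_C = 214.2 − 176.7 = 37.53 kN.
R_B = 28.19 + 176.7 = 204.9 kN.

R_B = 204.9 kN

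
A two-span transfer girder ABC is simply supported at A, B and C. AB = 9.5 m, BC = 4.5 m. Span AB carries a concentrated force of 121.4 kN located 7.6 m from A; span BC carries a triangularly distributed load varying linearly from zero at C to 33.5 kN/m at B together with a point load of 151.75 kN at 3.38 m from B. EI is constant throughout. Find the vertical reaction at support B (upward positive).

R_B = 235.2 kN

Take M_B as the redundant. Released structure: two simple spans AB and BC with a hinge at B.
End slopes at the hinge B, treating each span as simply supported:
  span AB: point load 121.4 at a = 7.6: Pab(L + a)/(6LEI) = 525.9/EI
  span BC: triangular load, peak 33.5: w₀L³/(45EI) = 67.84/EI
  span BC: point load 151.75 at a = 3.38: Pab(L + b)/(6LEI) = 119.6/EI
  relative rotation θ_0 = (525.9 + 187.4)/EI = 713.3/EI
A unit hogging moment at B produces rotation L₁/(3EI) + L₂/(3EI) = 4.667/EI.
Compatibility: M_B·(L₁+L₂)/(3EI) = θ_0, giving M_B = 152.9 kN·m (hogging).
Span AB, ΣM about A with M_B applied at B: R_B^{AB}·9.5 = 922.6 + 152.9, so R_B^{AB} = 113.2 kN and R_A = 121.4 − 113.2 = 8.19 kN.
Span BC, ΣM about C: R_B^{BC}·4.5 = 396.1 + 152.9, so R_B^{BC} = 122 kN and R_C = 227.1 − 122 = 105.1 kN.
R_B = 113.2 + 122 = 235.2 kN.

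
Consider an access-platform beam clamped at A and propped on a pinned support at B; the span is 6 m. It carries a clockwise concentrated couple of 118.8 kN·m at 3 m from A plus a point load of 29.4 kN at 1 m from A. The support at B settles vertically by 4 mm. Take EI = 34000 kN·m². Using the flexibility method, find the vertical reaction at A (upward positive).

R_A = 7.857 kN

Take the reaction at B as the redundant and release it; the primary structure is a cantilever fixed at A.
Deflection at B on the released cantilever, summing each load's contribution:
  clockwise couple 118.8 at a = 3: M₀a(2L − a)/(2EI) = 1604/EI
  point load 29.4 at a = 1: Pa²(3L − a)/(6EI) = 83.3/EI
  δ_0 = 1687/EI
Flexibility coefficient — unit upward force at B: δ_{BB} = L³/(3EI) = 72/EI.
With EI = 34000 kN·m²: δ_0 = 0.049621 m and δ_{BB} = 0.002118 m/kN.
Compatibility — the beam at B must follow the support down by 0.004 m: δ_0 − R_B·δ_{BB} = 0.004, so R_B = (0.049621 − 0.004)/0.002118 = 21.54 kN.
Vertical equilibrium: R_A = ΣP − R_B = 29.4 − 21.54 = 7.857 kN.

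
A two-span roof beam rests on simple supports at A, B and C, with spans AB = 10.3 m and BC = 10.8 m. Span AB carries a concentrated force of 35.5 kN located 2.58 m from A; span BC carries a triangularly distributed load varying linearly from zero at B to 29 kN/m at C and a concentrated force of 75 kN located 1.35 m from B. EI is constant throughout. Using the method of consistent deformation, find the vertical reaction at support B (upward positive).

Release continuity at B by inserting a hinge; the redundant is the internal moment M_B. The primary structure is two simply-supported spans AB and BC.
End slopes at the hinge B, treating each span as simply supported:
  span AB: point load 35.5 at a = 2.58: Pab(L + a)/(6LEI) = 147.4/EI
  span BC: triangular load, peak 29: 7w₀L³/(360EI) = 710.3/EI
  span BC: point load 75 at a = 1.35: Pab(L + b)/(6LEI) = 299/EI
  relative rotation θ_0 = (147.4 + 1009)/EI = 1157/EI
A unit hogging moment at B produces rotation L₁/(3EI) + L₂/(3EI) = 7.033/EI.
Compatibility: M_B·(L₁+L₂)/(3EI) = θ_0, giving M_B = 164.5 kN·m (hogging).
Span AB, ΣM about A with M_B applied at B: R_B^{AB}·10.3 = 91.59 + 164.5, so R_B^{AB} = 24.86 kN and R_A = 35.5 − 24.86 = 10.64 kN.
Span BC, ΣM about C: R_B^{BC}·10.8 = 1273 + 164.5, so R_B^{BC} = 133.1 kN and R_C = 231.6 − 133.1 = 98.55 kN.
R_B = 24.86 + 133.1 = 157.9 kN.

R_B = 157.9 kN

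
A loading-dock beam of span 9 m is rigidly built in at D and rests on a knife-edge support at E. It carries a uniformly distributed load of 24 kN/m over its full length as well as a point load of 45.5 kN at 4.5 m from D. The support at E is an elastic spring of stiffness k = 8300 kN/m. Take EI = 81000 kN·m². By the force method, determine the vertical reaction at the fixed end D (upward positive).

Take the reaction at E as the redundant and release it; the primary structure is a cantilever fixed at D.
Free-end deflection of the primary structure under the applied loading (downward +):
  UDL 24: wL⁴/(8EI) = 19683/EI
  point load 45.5 at a = 4.5: Pa²(3L − a)/(6EI) = 3455/EI
  δ_0 = 23138/EI
Flexibility coefficient — unit upward force at E: δ_{EE} = L³/(3EI) = 243/EI.
With EI = 81000 kN·m²: δ_0 = 0.28566 m and δ_{EE} = 0.003 m/kN.
Compatibility — the spring shortens by R_E/k under the reaction it provides: δ_0 − R_E·δ_{EE} = R_E/k. With 1/k = 0.00012 m/kN, R_E = δ_0 / (δ_{EE} + 1/k) = 0.28566 / (0.003 + 0.00012) = 91.54 kN.
Vertical equilibrium: R_D = ΣP − R_E = 261.5 − 91.54 = 170 kN.

R_D = 170 kN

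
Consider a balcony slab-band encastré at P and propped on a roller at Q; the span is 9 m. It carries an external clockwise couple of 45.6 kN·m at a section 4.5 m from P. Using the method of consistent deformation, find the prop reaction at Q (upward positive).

R_Q = 5.7 kN

Release the roller at Q. Primary structure: cantilever fixed at P.
Primary-structure tip deflection at Q by superposition:
  clockwise couple 45.6 at a = 4.5: M₀a(2L − a)/(2EI) = 1385/EI
Flexibility coefficient — unit upward force at Q: δ_{QQ} = L³/(3EI) = 243/EI.
Compatibility at Q: δ_0 − R_Q·δ_{QQ} = 0, so R_Q = 1385/243 = 5.7 kN.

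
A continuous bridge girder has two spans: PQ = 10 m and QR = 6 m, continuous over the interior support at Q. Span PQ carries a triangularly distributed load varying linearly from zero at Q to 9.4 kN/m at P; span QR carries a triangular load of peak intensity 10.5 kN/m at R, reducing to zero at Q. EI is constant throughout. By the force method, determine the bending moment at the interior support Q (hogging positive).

Release continuity at Q by inserting a hinge; the redundant is the internal moment M_Q. The primary structure is two simply-supported spans PQ and QR.
Discontinuity in slope at Q on the released structure — sum the simple-span end rotations:
  span PQ: triangular load, peak 9.4: 7w₀L³/(360EI) = 182.8/EI
  span QR: triangular load, peak 10.5: 7w₀L³/(360EI) = 44.1/EI
  relative rotation θ_0 = (182.8 + 44.1)/EI = 226.9/EI
A unit hogging moment at Q produces rotation L₁/(3EI) + L₂/(3EI) = 5.333/EI.
Compatibility: M_Q·(L₁+L₂)/(3EI) = θ_0, giving M_Q = 42.54 kN·m (hogging).

M_Q = 42.54 kN·m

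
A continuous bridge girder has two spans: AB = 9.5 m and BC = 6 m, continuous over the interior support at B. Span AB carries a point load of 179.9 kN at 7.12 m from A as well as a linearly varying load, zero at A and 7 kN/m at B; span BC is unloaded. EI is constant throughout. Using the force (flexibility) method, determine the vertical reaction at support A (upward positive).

R_A = 35.33 kN

Release continuity at B by inserting a hinge; the redundant is the internal moment M_B. The primary structure is two simply-supported spans AB and BC.
Discontinuity in slope at B on the released structure — sum the simple-span end rotations:
  span AB: point load 179.9 at a = 7.12: Pab(L + a)/(6LEI) = 888.9/EI
  span AB: triangular load, peak 7: w₀L³/(45EI) = 133.4/EI
  relative rotation θ_0 = (1022 + 0)/EI = 1022/EI
A unit hogging moment at B produces rotation L₁/(3EI) + L₂/(3EI) = 5.167/EI.
Compatibility: M_B·(L₁+L₂)/(3EI) = θ_0, giving M_B = 197.9 kN·m (hogging).
Span AB, ΣM about A with M_B applied at B: R_B^{AB}·9.5 = 1491 + 197.9, so R_B^{AB} = 177.8 kN and R_A = 213.2 − 177.8 = 35.33 kN.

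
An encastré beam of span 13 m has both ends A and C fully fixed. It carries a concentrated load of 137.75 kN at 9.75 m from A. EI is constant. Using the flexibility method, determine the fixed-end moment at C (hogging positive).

Take the two fixed-end moments M_A, M_C as redundants; the released structure is the simple span AC.
On the primary (simply-supported) span, the end slopes from the loading are:
  at A: point load 137.75 at a = 9.75: Pab(L + b)/(6LEI) = 909.4/EI
  at C: point load 137.75 at a = 9.75: Pab(L + a)/(6LEI) = 1273/EI
  θ_A0 = 909.4/EI,  θ_C0 = 1273/EI
Flexibility coefficients: a unit moment at one end gives L/(3EI) there and L/(6EI) at the far end, so f₁₁ = f₂₂ = 4.333/EI and f₁₂ = f₂₁ = 2.167/EI.
Compatibility — zero rotation at each built-in end:
  4.333 M_A + 2.167 M_C = 909.4
  2.167 M_A + 4.333 M_C = 1273
Solving the pair gives M_A = 83.94 kN·m and M_C = 251.8 kN·m (hogging).

M_C = 251.8 kN·m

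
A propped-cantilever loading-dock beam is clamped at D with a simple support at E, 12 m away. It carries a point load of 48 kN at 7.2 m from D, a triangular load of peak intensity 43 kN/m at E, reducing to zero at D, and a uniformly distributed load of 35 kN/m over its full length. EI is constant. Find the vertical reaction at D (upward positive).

Remove the prop at E; the released (primary) structure is a cantilever built in at D.
Deflection at E on the released cantilever, summing each load's contribution:
  point load 48 at a = 7.2: Pa²(3L − a)/(6EI) = 11944/EI
  triangular load, peak 43 at the free end: 11w₀L⁴/(120EI) = 81734/EI
  UDL 35: wL⁴/(8EI) = 90720/EI
  δ_0 = 184398/EI
Flexibility coefficient — unit upward force at E: δ_{EE} = L³/(3EI) = 576/EI.
The prop prevents deflection at E: R_E = δ_0/δ_{EE} = 184398/576 = 320.1 kN.
Vertical equilibrium: R_D = ΣP − R_E = 726 − 320.1 = 405.9 kN.

R_D = 405.9 kN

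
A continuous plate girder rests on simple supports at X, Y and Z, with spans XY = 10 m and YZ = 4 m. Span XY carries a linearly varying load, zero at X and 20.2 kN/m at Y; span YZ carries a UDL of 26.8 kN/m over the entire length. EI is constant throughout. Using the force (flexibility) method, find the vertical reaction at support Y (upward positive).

Insert a hinge at Y; M_Y is the redundant, and each span becomes simply supported.
End slopes at the hinge Y, treating each span as simply supported:
  span XY: triangular load, peak 20.2: w₀L³/(45EI) = 448.9/EI
  span YZ: UDL 26.8: wL³/(24EI) = 71.47/EI
  relative rotation θ_0 = (448.9 + 71.47)/EI = 520.4/EI
A unit hogging moment at Y produces rotation L₁/(3EI) + L₂/(3EI) = 4.667/EI.
Compatibility: M_Y·(L₁+L₂)/(3EI) = θ_0, giving M_Y = 111.5 kN·m (hogging).
Span XY, ΣM about X with M_Y applied at Y: R_Y^{XY}·10 = 673.3 + 111.5, so R_Y^{XY} = 78.48 kN and R_X = 101 − 78.48 = 22.52 kN.
Span YZ, ΣM about Z: R_Y^{YZ}·4 = 214.4 + 111.5, so R_Y^{YZ} = 81.48 kN and R_Z = 107.2 − 81.48 = 25.72 kN.
R_Y = 78.48 + 81.48 = 160 kN.

R_Y = 160 kN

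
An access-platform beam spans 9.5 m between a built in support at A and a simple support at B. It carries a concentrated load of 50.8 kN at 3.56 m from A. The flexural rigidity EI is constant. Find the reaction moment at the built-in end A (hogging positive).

Choose R_B as the redundant. The primary structure is the cantilever fixed at A.
Downward deflection at the released point B due to the loads:
  point load 50.8 at a = 3.56: Pa²(3L − a)/(6EI) = 2676/EI
Flexibility coefficient — unit upward force at B: δ_{BB} = L³/(3EI) = 285.8/EI.
The prop prevents deflection at B: R_B = δ_0/δ_{BB} = 2676/285.8 = 9.364 kN.
Moment equilibrium about A: M_A = Σ(load moments about A) − R_B·L = 180.8 − 9.364×9.5 = 91.89 kN·m.

M_A = 91.89 kN·m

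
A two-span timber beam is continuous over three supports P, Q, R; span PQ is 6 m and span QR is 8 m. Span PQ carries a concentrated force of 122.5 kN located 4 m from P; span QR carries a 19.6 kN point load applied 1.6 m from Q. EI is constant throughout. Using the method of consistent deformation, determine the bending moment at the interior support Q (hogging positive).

M_Q = 71.24 kN·m

Insert a hinge at Q; M_Q is the redundant, and each span becomes simply supported.
Discontinuity in slope at Q on the released structure — sum the simple-span end rotations:
  span PQ: point load 122.5 at a = 4: Pab(L + a)/(6LEI) = 272.2/EI
  span QR: point load 19.6 at a = 1.6: Pab(L + b)/(6LEI) = 60.21/EI
  relative rotation θ_0 = (272.2 + 60.21)/EI = 332.4/EI
A unit hogging moment at Q produces rotation L₁/(3EI) + L₂/(3EI) = 4.667/EI.
Compatibility: M_Q·(L₁+L₂)/(3EI) = θ_0, giving M_Q = 71.24 kN·m (hogging).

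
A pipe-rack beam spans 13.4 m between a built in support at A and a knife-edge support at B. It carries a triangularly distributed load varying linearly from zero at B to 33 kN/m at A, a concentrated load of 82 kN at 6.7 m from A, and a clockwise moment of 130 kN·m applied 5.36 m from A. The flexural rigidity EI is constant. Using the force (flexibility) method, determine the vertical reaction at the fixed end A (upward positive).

R_A = 223.9 kN

Release the roller at B. Primary structure: cantilever fixed at A.
Free-end deflection of the primary structure under the applied loading (downward +):
  triangular load, peak 33 at the fixed end: w₀L⁴/(30EI) = 35466/EI
  point load 82 at a = 6.7: Pa²(3L − a)/(6EI) = 20552/EI
  clockwise couple 130 at a = 5.36: M₀a(2L − a)/(2EI) = 7470/EI
  δ_0 = 63488/EI
Tip deflection under a unit load at B: L³/(3EI) = 802/EI.
Compatibility at B: δ_0 − R_B·δ_{BB} = 0, so R_B = 63488/802 = 79.16 kN.
Vertical equilibrium: R_A = ΣP − R_B = 303.1 − 79.16 = 223.9 kN.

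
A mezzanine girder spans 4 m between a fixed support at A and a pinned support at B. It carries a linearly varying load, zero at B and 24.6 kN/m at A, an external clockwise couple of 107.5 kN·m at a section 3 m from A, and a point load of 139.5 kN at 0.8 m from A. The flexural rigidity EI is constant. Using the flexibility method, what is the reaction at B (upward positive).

R_B = 55.44 kN

Choose R_B as the redundant. The primary structure is the cantilever fixed at A.
Downward deflection at the released point B due to the loads:
  triangular load, peak 24.6 at the fixed end: w₀L⁴/(30EI) = 209.9/EI
  clockwise couple 107.5 at a = 3: M₀a(2L − a)/(2EI) = 806.2/EI
  point load 139.5 at a = 0.8: Pa²(3L − a)/(6EI) = 166.7/EI
  δ_0 = 1183/EI
Tip deflection under a unit load at B: L³/(3EI) = 21.33/EI.
The prop prevents deflection at B: R_B = δ_0/δ_{BB} = 1183/21.33 = 55.44 kN.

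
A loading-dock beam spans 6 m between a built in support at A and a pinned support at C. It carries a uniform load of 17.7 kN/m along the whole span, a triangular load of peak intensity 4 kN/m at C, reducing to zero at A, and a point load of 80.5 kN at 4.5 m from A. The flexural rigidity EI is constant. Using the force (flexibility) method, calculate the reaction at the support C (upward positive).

Choose R_C as the redundant. The primary structure is the cantilever fixed at A.
Free-end deflection of the primary structure under the applied loading (downward +):
  UDL 17.7: wL⁴/(8EI) = 2867/EI
  triangular load, peak 4 at the free end: 11w₀L⁴/(120EI) = 475.2/EI
  point load 80.5 at a = 4.5: Pa²(3L − a)/(6EI) = 3668/EI
  δ_0 = 7010/EI
Tip deflection under a unit load at C: L³/(3EI) = 72/EI.
Compatibility at C: δ_0 − R_C·δ_{CC} = 0, so R_C = 7010/72 = 97.37 kN.

R_C = 97.37 kN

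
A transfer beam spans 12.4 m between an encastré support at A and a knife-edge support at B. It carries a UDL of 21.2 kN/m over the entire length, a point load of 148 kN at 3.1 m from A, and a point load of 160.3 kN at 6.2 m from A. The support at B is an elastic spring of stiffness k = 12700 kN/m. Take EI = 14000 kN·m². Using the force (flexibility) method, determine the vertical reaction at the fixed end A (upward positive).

R_A = 410.1 kN

Take the reaction at B as the redundant and release it; the primary structure is a cantilever fixed at A.
Downward deflection at the released point B due to the loads:
  UDL 21.2: wL⁴/(8EI) = 62652/EI
  point load 148 at a = 3.1: Pa²(3L − a)/(6EI) = 8083/EI
  point load 160.3 at a = 6.2: Pa²(3L − a)/(6EI) = 31837/EI
  δ_0 = 102572/EI
Flexibility coefficient — unit upward force at B: δ_{BB} = L³/(3EI) = 635.5/EI.
With EI = 14000 kN·m²: δ_0 = 7.3265 m and δ_{BB} = 0.045396 m/kN.
Compatibility — the spring shortens by R_B/k under the reaction it provides: δ_0 − R_B·δ_{BB} = R_B/k. With 1/k = 0.000079 m/kN, R_B = δ_0 / (δ_{BB} + 1/k) = 7.3265 / (0.045396 + 0.000079) = 161.1 kN.
Vertical equilibrium: R_A = ΣP − R_B = 571.2 − 161.1 = 410.1 kN.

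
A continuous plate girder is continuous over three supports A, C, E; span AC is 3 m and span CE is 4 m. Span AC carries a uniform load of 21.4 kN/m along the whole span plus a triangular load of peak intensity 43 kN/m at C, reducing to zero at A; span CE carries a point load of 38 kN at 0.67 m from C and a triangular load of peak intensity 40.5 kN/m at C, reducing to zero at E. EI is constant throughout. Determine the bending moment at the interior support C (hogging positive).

Insert a hinge at C; M_C is the redundant, and each span becomes simply supported.
Rotations at C on the released spans (each span's end-slope, ×1/EI):
  span AC: UDL 21.4: wL³/(24EI) = 24.07/EI
  span AC: triangular load, peak 43: w₀L³/(45EI) = 25.8/EI
  span CE: point load 38 at a = 0.67: Pab(L + b)/(6LEI) = 25.89/EI
  span CE: triangular load, peak 40.5: w₀L³/(45EI) = 57.6/EI
  relative rotation θ_0 = (49.88 + 83.49)/EI = 133.4/EI
A unit hogging moment at C produces rotation L₁/(3EI) + L₂/(3EI) = 2.333/EI.
Compatibility: M_C·(L₁+L₂)/(3EI) = θ_0, giving M_C = 57.16 kN·m (hogging).

M_C = 57.16 kN·m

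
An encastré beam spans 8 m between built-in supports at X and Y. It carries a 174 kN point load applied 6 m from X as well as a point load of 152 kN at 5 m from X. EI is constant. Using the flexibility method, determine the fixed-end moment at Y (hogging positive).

Release both end moments; the primary structure is a simply-supported span XY with redundants M_X and M_Y.
On the primary (simply-supported) span, the end slopes from the loading are:
  at X: point load 174 at a = 6: Pab(L + b)/(6LEI) = 435/EI
  at Y: point load 174 at a = 6: Pab(L + a)/(6LEI) = 609/EI
  at X: point load 152 at a = 5: Pab(L + b)/(6LEI) = 522.5/EI
  at Y: point load 152 at a = 5: Pab(L + a)/(6LEI) = 617.5/EI
  θ_X0 = 957.5/EI,  θ_Y0 = 1226/EI
Flexibility coefficients: a unit moment at one end gives L/(3EI) there and L/(6EI) at the far end, so f₁₁ = f₂₂ = 2.667/EI and f₁₂ = f₂₁ = 1.333/EI.
Compatibility — zero rotation at each built-in end:
  2.667 M_X + 1.333 M_Y = 957.5
  1.333 M_X + 2.667 M_Y = 1226
Solving the pair gives M_X = 172.1 kN·m and M_Y = 373.9 kN·m (hogging).

M_Y = 373.9 kN·m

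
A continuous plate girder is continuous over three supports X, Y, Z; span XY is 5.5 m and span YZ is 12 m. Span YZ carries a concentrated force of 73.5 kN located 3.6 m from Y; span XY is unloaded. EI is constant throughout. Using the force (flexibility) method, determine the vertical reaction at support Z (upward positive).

Insert a hinge at Y; M_Y is the redundant, and each span becomes simply supported.
Rotations at Y on the released spans (each span's end-slope, ×1/EI):
  span YZ: point load 73.5 at a = 3.6: Pab(L + b)/(6LEI) = 629.7/EI
  relative rotation θ_0 = (0 + 629.7)/EI = 629.7/EI
A unit hogging moment at Y produces rotation L₁/(3EI) + L₂/(3EI) = 5.833/EI.
Slope continuity at Y: θ_0 = M_Y·5.833/EI, so M_Y = 629.7/5.833 = 108 kN·m (hogging).
Span YZ, ΣM about Z: R_Y^{YZ}·12 = 617.4 + 108, so R_Y^{YZ} = 60.45 kN and R_Z = 73.5 − 60.45 = 13.05 kN.

R_Z = 13.05 kN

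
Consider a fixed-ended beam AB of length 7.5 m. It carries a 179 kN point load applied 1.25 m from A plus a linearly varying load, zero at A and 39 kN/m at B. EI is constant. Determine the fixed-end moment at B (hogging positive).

M_B = 140.8 kN·m

Take the two fixed-end moments M_A, M_B as redundants; the released structure is the simple span AB.
Simple-span end rotations at A and B under the given loads:
  at A: point load 179 at a = 1.25: Pab(L + b)/(6LEI) = 427.3/EI
  at B: point load 179 at a = 1.25: Pab(L + a)/(6LEI) = 271.9/EI
  at A: triangular load, peak 39: 7w₀L³/(360EI) = 319.9/EI
  at B: triangular load, peak 39: w₀L³/(45EI) = 365.6/EI
  θ_A0 = 747.2/EI,  θ_B0 = 637.5/EI
Flexibility coefficients: a unit moment at one end gives L/(3EI) there and L/(6EI) at the far end, so f₁₁ = f₂₂ = 2.5/EI and f₁₂ = f₂₁ = 1.25/EI.
Compatibility — zero rotation at each built-in end:
  2.5 M_A + 1.25 M_B = 747.2
  1.25 M_A + 2.5 M_B = 637.5
Solving the pair gives M_A = 228.5 kN·m and M_B = 140.8 kN·m (hogging).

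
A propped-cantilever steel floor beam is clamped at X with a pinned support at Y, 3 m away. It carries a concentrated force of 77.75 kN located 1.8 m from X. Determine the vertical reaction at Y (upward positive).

Remove the prop at Y; the released (primary) structure is a cantilever built in at X.
Primary-structure tip deflection at Y by superposition:
  point load 77.75 at a = 1.8: Pa²(3L − a)/(6EI) = 302.3/EI
Tip deflection under a unit load at Y: L³/(3EI) = 9/EI.
The prop prevents deflection at Y: R_Y = δ_0/δ_{YY} = 302.3/9 = 33.59 kN.

R_Y = 33.59 kN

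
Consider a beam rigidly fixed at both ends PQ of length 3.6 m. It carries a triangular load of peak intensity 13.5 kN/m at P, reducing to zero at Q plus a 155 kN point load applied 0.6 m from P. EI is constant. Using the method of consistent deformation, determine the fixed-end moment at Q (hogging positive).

Release both end moments; the primary structure is a simply-supported span PQ with redundants M_P and M_Q.
Simple-span end rotations at P and Q under the given loads:
  at P: triangular load, peak 13.5: w₀L³/(45EI) = 14/EI
  at Q: triangular load, peak 13.5: 7w₀L³/(360EI) = 12.25/EI
  at P: point load 155 at a = 0.6: Pab(L + b)/(6LEI) = 85.25/EI
  at Q: point load 155 at a = 0.6: Pab(L + a)/(6LEI) = 54.25/EI
  θ_P0 = 99.25/EI,  θ_Q0 = 66.5/EI
Flexibility coefficients: a unit moment at one end gives L/(3EI) there and L/(6EI) at the far end, so f₁₁ = f₂₂ = 1.2/EI and f₁₂ = f₂₁ = 0.6/EI.
Compatibility — zero rotation at each built-in end:
  1.2 M_P + 0.6 M_Q = 99.25
  0.6 M_P + 1.2 M_Q = 66.5
Solving the pair gives M_P = 73.33 kN·m and M_Q = 18.75 kN·m (hogging).

M_Q = 18.75 kN·m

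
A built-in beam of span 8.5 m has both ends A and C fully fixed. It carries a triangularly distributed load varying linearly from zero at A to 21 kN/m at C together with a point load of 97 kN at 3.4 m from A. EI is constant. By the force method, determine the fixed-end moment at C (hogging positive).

Release both end moments; the primary structure is a simply-supported span AC with redundants M_A and M_C.
End rotations of the released simple span under the applied load (×1/EI):
  at A: triangular load, peak 21: 7w₀L³/(360EI) = 250.8/EI
  at C: triangular load, peak 21: w₀L³/(45EI) = 286.6/EI
  at A: point load 97 at a = 3.4: Pab(L + b)/(6LEI) = 448.5/EI
  at C: point load 97 at a = 3.4: Pab(L + a)/(6LEI) = 392.5/EI
  θ_A0 = 699.3/EI,  θ_C0 = 679.1/EI
Flexibility coefficients: a unit moment at one end gives L/(3EI) there and L/(6EI) at the far end, so f₁₁ = f₂₂ = 2.833/EI and f₁₂ = f₂₁ = 1.417/EI.
Compatibility — zero rotation at each built-in end:
  2.833 M_A + 1.417 M_C = 699.3
  1.417 M_A + 2.833 M_C = 679.1
Solving the pair gives M_A = 169.3 kN·m and M_C = 155 kN·m (hogging).

M_C = 155 kN·m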